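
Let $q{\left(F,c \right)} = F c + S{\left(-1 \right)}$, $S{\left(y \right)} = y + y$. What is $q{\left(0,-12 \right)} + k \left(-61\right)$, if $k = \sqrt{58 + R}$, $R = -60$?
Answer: $-2 - 61 i \sqrt{2} \approx -2.0 - 86.267 i$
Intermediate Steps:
$S{\left(y \right)} = 2 y$
$q{\left(F,c \right)} = -2 + F c$ ($q{\left(F,c \right)} = F c + 2 \left(-1\right) = F c - 2 = -2 + F c$)
$k = i \sqrt{2}$ ($k = \sqrt{58 - 60} = \sqrt{-2} = i \sqrt{2} \approx 1.4142 i$)
$q{\left(0,-12 \right)} + k \left(-61\right) = \left(-2 + 0 \left(-12\right)\right) + i \sqrt{2} \left(-61\right) = \left(-2 + 0\right) - 61 i \sqrt{2} = -2 - 61 i \sqrt{2}$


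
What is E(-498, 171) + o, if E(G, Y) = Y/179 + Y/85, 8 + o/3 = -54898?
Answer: -2506139226/15215 ≈ -1.6472e+5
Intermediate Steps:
o = -164718 (o = -24 + 3*(-54898) = -24 - 164694 = -164718)
E(G, Y) = 264*Y/15215 (E(G, Y) = Y*(1/179) + Y*(1/85) = Y/179 + Y/85 = 264*Y/15215)
E(-498, 171) + o = (264/15215)*171 - 164718 = 45144/15215 - 164718 = -2506139226/15215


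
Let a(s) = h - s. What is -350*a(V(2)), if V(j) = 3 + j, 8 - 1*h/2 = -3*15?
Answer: -35350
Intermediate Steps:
h = 106 (h = 16 - (-6)*15 = 16 - 2*(-45) = 16 + 90 = 106)
a(s) = 106 - s
-350*a(V(2)) = -350*(106 - (3 + 2)) = -350*(106 - 1*5) = -350*(106 - 5) = -350*101 = -35350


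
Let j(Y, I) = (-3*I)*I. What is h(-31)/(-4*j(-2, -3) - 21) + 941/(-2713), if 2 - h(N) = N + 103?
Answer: -271777/236031 ≈ -1.1514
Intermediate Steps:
j(Y, I) = -3*I²
h(N) = -101 - N (h(N) = 2 - (N + 103) = 2 - (103 + N) = 2 + (-103 - N) = -101 - N)
h(-31)/(-4*j(-2, -3) - 21) + 941/(-2713) = (-101 - 1*(-31))/(-(-12)*(-3)² - 21) + 941/(-2713) = (-101 + 31)/(-(-12)*9 - 21) + 941*(-1/2713) = -70/(-4*(-27) - 21) - 941/2713 = -70/(108 - 21) - 941/2713 = -70/87 - 941/2713 = -271777/236031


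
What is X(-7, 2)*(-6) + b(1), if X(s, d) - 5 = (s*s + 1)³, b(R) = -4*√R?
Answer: -750034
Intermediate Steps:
X(s, d) = 5 + (1 + s²)³ (X(s, d) = 5 + (s*s + 1)³ = 5 + (s² + 1)³ = 5 + (1 + s²)³)
X(-7, 2)*(-6) + b(1) = (5 + (1 + (-7)²)³)*(-6) - 4*√1 = (5 + (1 + 49)³)*(-6) - 4*1 = (5 + 50³)*(-6) - 4 = (5 + 125000)*(-6) - 4 = 125005*(-6) - 4 = -750030 - 4 = -750034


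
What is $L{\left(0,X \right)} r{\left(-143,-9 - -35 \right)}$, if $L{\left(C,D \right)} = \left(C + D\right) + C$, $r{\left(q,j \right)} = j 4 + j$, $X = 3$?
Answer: $390$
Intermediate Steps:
$r{\left(q,j \right)} = 5 j$ ($r{\left(q,j \right)} = 4 j + j = 5 j$)
$L{\left(C,D \right)} = D + 2 C$
$L{\left(0,X \right)} r{\left(-143,-9 - -35 \right)} = \left(3 + 2 \cdot 0\right) 5 \left(-9 - -35\right) = \left(3 + 0\right) 5 \left(-9 + 35\right) = 3 \cdot 5 \cdot 26 = 3 \cdot 130 = 390$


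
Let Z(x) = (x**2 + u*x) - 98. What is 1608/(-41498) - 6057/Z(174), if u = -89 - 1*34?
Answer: -132732597/182093224 ≈ -0.72893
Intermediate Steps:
u = -123 (u = -89 - 34 = -123)
Z(x) = -98 + x**2 - 123*x (Z(x) = (x**2 - 123*x) - 98 = -98 + x**2 - 123*x)
1608/(-41498) - 6057/Z(174) = 1608/(-41498) - 6057/(-98 + 174**2 - 123*174) = 1608*(-1/41498) - 6057/(-98 + 30276 - 21402) = -804/20749 - 6057/8776 = -132732597/182093224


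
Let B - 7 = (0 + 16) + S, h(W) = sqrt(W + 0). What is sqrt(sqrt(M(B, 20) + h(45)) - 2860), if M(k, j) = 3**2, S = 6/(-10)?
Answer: sqrt(-2860 + sqrt(3)*sqrt(3 + sqrt(5))) ≈ 53.442*I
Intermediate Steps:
S = -3/5 (S = 6*(-1/10) = -3/5 ≈ -0.60000)
h(W) = sqrt(W)
B = 112/5 (B = 7 + ((0 + 16) - 3/5) = 7 + (16 - 3/5) = 7 + 77/5 = 112/5 ≈ 22.400)
M(k, j) = 9
sqrt(sqrt(M(B, 20) + h(45)) - 2860) = sqrt(sqrt(9 + sqrt(45)) - 2860) = sqrt(sqrt(9 + 3*sqrt(5)) - 2860) = sqrt(-2860 + sqrt(9 + 3*sqrt(5)))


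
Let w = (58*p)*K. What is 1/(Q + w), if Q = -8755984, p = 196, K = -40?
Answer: -1/9210704 ≈ -1.0857e-7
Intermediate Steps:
w = -454720 (w = (58*196)*(-40) = 11368*(-40) = -454720)
1/(Q + w) = 1/(-8755984 - 454720) = 1/(-9210704) = -1/9210704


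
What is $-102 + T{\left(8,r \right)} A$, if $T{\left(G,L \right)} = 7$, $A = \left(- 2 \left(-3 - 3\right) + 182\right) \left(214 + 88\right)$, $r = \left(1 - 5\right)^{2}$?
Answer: $410014$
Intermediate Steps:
$r = 16$ ($r = \left(-4\right)^{2} = 16$)
$A = 58588$ ($A = \left(\left(-2\right) \left(-6\right) + 182\right) 302 = \left(12 + 182\right) 302 = 194 \cdot 302 = 58588$)
$-102 + T{\left(8,r \right)} A = -102 + 7 \cdot 58588 = -102 + 410116 = 410014$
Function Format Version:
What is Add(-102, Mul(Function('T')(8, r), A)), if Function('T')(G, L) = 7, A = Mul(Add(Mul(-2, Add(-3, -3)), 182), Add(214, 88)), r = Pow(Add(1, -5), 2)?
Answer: 410014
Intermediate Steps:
r = 16 (r = Pow(-4, 2) = 16)
A = 58588 (A = Mul(Add(Mul(-2, -6), 182), 302) = Mul(Add(12, 182), 302) = Mul(194, 302) = 58588)
Add(-102, Mul(Function('T')(8, r), A)) = Add(-102, Mul(7, 58588)) = Add(-102, 410116) = 410014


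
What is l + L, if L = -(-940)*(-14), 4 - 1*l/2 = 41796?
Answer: -96744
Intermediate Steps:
l = -83584 (l = 8 - 2*41796 = 8 - 83592 = -83584)
L = -13160 (L = -1*13160 = -13160)
l + L = -83584 - 13160 = -96744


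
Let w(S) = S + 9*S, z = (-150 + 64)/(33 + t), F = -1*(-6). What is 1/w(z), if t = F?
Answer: -39/860 ≈ -0.045349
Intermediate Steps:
F = 6
t = 6
z = -86/39 (z = (-150 + 64)/(33 + 6) = -86/39 ≈ -2.2051)
w(S) = 10*S
1/w(z) = 1/(10*(-86/39)) = 1/(-860/39) = -39/860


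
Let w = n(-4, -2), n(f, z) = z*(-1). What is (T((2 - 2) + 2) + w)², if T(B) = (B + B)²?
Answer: 324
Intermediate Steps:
n(f, z) = -z
T(B) = 4*B² (T(B) = (2*B)² = 4*B²)
w = 2 (w = -1*(-2) = 2)
(T((2 - 2) + 2) + w)² = (4*((2 - 2) + 2)² + 2)² = (4*(0 + 2)² + 2)² = (4*2² + 2)² = (4*4 + 2)² = (16 + 2)² = 18² = 324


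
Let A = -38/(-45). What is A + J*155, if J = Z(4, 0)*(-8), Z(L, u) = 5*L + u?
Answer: -1115962/45 ≈ -24799.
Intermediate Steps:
A = 38/45 (A = -38*(-1/45) = 38/45 ≈ 0.84444)
Z(L, u) = u + 5*L
J = -160 (J = (0 + 5*4)*(-8) = (0 + 20)*(-8) = 20*(-8) = -160)
A + J*155 = 38/45 - 160*155 = 38/45 - 24800 = -1115962/45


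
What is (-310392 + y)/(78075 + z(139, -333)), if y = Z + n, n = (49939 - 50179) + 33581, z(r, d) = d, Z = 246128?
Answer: -30923/77742 ≈ -0.39776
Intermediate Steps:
n = 33341 (n = -240 + 33581 = 33341)
y = 279469 (y = 246128 + 33341 = 279469)
(-310392 + y)/(78075 + z(139, -333)) = (-310392 + 279469)/(78075 - 333) = -30923/77742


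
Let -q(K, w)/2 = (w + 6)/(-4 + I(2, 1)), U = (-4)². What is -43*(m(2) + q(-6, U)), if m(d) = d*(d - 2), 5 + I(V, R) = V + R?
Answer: -946/3 ≈ -315.33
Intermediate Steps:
I(V, R) = -5 + R + V (I(V, R) = -5 + (V + R) = -5 + (R + V) = -5 + R + V)
m(d) = d*(-2 + d)
U = 16
q(K, w) = 2 + w/3 (q(K, w) = -2*(w + 6)/(-4 + (-5 + 1 + 2)) = -2*(6 + w)/(-4 - 2) = -2*(6 + w)/(-6) = -2*(6 + w)*(-1)/6 = -2*(-1 - w/6) = 2 + w/3)
-43*(m(2) + q(-6, U)) = -43*(2*(-2 + 2) + (2 + (⅓)*16)) = -43*(2*0 + (2 + 16/3)) = -43*(0 + 22/3) = -43*22/3 = -946/3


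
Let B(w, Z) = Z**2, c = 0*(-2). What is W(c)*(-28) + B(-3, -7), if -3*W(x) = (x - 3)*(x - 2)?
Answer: 105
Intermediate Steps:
c = 0
W(x) = -(-3 + x)*(-2 + x)/3 (W(x) = -(x - 3)*(x - 2)/3 = -(-3 + x)*(-2 + x)/3)
W(c)*(-28) + B(-3, -7) = (-2 - 1/3*0**2 + (5/3)*0)*(-28) + (-7)**2 = (-2 - 1/3*0 + 0)*(-28) + 49 = (-2 + 0 + 0)*(-28) + 49 = -2*(-28) + 49 = 56 + 49 = 105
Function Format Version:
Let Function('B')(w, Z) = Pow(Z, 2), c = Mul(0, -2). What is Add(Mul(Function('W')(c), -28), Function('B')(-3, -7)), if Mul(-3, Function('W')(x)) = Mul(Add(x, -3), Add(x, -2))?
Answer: 105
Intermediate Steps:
c = 0
Function('W')(x) = Mul(Rational(-1, 3), Add(-3, x), Add(-2, x)) (Function('W')(x) = Mul(Rational(-1, 3), Mul(Add(x, -3), Add(x, -2))) = Mul(Rational(-1, 3), Mul(Add(-3, x), Add(-2, x))) = Mul(Rational(-1, 3), Add(-3, x), Add(-2, x)))
Add(Mul(Function('W')(c), -28), Function('B')(-3, -7)) = Add(Mul(Add(-2, Mul(Rational(-1, 3), Pow(0, 2)), Mul(Rational(5, 3), 0)), -28), Pow(-7, 2)) = Add(Mul(Add(-2, Mul(Rational(-1, 3), 0), 0), -28), 49) = Add(Mul(Add(-2, 0, 0), -28), 49) = Add(Mul(-2, -28), 49) = Add(56, 49) = 105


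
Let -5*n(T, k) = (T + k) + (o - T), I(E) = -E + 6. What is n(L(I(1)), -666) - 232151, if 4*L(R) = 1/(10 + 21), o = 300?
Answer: -1160389/5 ≈ -2.3208e+5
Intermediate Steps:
I(E) = 6 - E
L(R) = 1/124 (L(R) = 1/(4*(10 + 21)) = (¼)/31 = (¼)*(1/31) = 1/124)
n(T, k) = -60 - k/5 (n(T, k) = -((T + k) + (300 - T))/5 = -(300 + k)/5 = -60 - k/5)
n(L(I(1)), -666) - 232151 = (-60 - ⅕*(-666)) - 232151 = (-60 + 666/5) - 232151 = 366/5 - 232151 = -1160389/5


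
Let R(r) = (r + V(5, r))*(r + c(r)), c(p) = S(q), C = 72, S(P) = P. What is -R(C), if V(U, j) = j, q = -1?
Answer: -10224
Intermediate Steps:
c(p) = -1
R(r) = 2*r*(-1 + r) (R(r) = (r + r)*(r - 1) = (2*r)*(-1 + r) = 2*r*(-1 + r))
-R(C) = -2*72*(-1 + 72) = -2*72*71 = -1*10224 = -10224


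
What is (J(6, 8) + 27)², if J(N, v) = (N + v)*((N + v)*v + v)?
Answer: 2913849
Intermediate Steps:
J(N, v) = (N + v)*(v + v*(N + v)) (J(N, v) = (N + v)*(v*(N + v) + v) = (N + v)*(v + v*(N + v)))
(J(6, 8) + 27)² = (8*(6 + 8 + 6² + 8² + 2*6*8) + 27)² = (8*(6 + 8 + 36 + 64 + 96) + 27)² = (8*210 + 27)² = (1680 + 27)² = 1707² = 2913849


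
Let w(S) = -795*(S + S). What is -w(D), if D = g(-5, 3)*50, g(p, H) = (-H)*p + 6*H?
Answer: 2623500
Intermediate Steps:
g(p, H) = 6*H - H*p (g(p, H) = -H*p + 6*H = 6*H - H*p)
D = 1650 (D = (3*(6 - 1*(-5)))*50 = (3*(6 + 5))*50 = (3*11)*50 = 33*50 = 1650)
w(S) = -1590*S
-w(D) = -(-1590)*1650 = -1*(-2623500) = 2623500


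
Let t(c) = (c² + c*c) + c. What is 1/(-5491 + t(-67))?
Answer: 1/3420 ≈ 0.00029240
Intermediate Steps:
t(c) = c + 2*c² (t(c) = (c² + c²) + c = 2*c² + c = c + 2*c²)
1/(-5491 + t(-67)) = 1/(-5491 - 67*(1 + 2*(-67))) = 1/(-5491 - 67*(1 - 134)) = 1/(-5491 - 67*(-133)) = 1/(-5491 + 8911) = 1/3420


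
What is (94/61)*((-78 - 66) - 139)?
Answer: -26602/61 ≈ -436.10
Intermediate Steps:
(94/61)*((-78 - 66) - 139) = (94*(1/61))*(-144 - 139) = (94/61)*(-283) = -26602/61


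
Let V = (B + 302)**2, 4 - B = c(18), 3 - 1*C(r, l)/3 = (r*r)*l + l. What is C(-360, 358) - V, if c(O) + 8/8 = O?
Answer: -139274986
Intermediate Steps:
C(r, l) = 9 - 3*l - 3*l*r**2 (C(r, l) = 9 - 3*((r*r)*l + l) = 9 - 3*(r**2*l + l) = 9 - 3*(l*r**2 + l) = 9 - 3*(l + l*r**2) = 9 + (-3*l - 3*l*r**2) = 9 - 3*l - 3*l*r**2)
c(O) = -1 + O
B = -13 (B = 4 - (-1 + 18) = 4 - 1*17 = 4 - 17 = -13)
V = 83521 (V = (-13 + 302)**2 = 289**2 = 83521)
C(-360, 358) - V = (9 - 3*358 - 3*358*(-360)**2) - 1*83521 = (9 - 1074 - 3*358*129600) - 83521 = (9 - 1074 - 139190400) - 83521 = -139191465 - 83521 = -139274986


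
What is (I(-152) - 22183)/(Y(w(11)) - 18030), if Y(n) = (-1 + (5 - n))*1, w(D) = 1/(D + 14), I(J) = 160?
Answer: 183525/150217 ≈ 1.2217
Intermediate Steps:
w(D) = 1/(14 + D)
Y(n) = 4 - n (Y(n) = (4 - n)*1 = 4 - n)
(I(-152) - 22183)/(Y(w(11)) - 18030) = (160 - 22183)/((4 - 1/(14 + 11)) - 18030) = -22023/((4 - 1/25) - 18030) = -22023/(99/25 - 18030) = -22023/(-450651/25) = -22023*(-25/450651) = 183525/150217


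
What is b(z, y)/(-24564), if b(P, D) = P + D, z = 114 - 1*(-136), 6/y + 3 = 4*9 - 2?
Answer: -1939/190371 ≈ -0.010185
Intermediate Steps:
y = 6/31 (y = 6/(-3 + (4*9 - 2)) = 6/(-3 + (36 - 2)) = 6/(-3 + 34) = 6/31 ≈ 0.19355)
z = 250 (z = 114 + 136 = 250)
b(P, D) = D + P
b(z, y)/(-24564) = (6/31 + 250)/(-24564) = (7756/31)*(-1/24564) = -1939/190371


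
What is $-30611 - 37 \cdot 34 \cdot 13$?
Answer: $-46965$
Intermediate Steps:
$-30611 - 37 \cdot 34 \cdot 13 = -30611 - 1258 \cdot 13 = -30611 - 16354 = -46965$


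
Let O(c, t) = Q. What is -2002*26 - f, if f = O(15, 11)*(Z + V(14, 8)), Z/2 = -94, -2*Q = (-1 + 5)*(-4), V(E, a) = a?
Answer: -50612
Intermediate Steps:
Q = 8 (Q = -(-1 + 5)*(-4)/2 = -2*(-4) = -½*(-16) = 8)
O(c, t) = 8
Z = -188 (Z = 2*(-94) = -188)
f = -1440 (f = 8*(-188 + 8) = 8*(-180) = -1440)
-2002*26 - f = -2002*26 - 1*(-1440) = -52052 + 1440 = -50612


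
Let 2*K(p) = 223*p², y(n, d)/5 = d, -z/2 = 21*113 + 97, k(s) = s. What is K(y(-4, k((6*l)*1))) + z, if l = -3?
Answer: 898210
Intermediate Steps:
z = -4940 (z = -2*(21*113 + 97) = -2*(2373 + 97) = -2*2470 = -4940)
y(n, d) = 5*d
K(p) = 223*p²/2 (K(p) = (223*p²)/2 = 223*p²/2)
K(y(-4, k((6*l)*1))) + z = 223*(5*((6*(-3))*1))²/2 - 4940 = 223*(5*(-18*1))²/2 - 4940 = 223*(5*(-18))²/2 - 4940 = (223/2)*(-90)² - 4940 = (223/2)*8100 - 4940 = 903150 - 4940 = 898210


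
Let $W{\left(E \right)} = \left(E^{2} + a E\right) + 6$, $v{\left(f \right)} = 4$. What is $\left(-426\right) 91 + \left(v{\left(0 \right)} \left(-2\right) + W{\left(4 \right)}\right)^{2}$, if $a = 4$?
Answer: $-37866$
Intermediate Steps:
$W{\left(E \right)} = 6 + E^{2} + 4 E$ ($W{\left(E \right)} = \left(E^{2} + 4 E\right) + 6 = 6 + E^{2} + 4 E$)
$\left(-426\right) 91 + \left(v{\left(0 \right)} \left(-2\right) + W{\left(4 \right)}\right)^{2} = \left(-426\right) 91 + \left(4 \left(-2\right) + \left(6 + 4^{2} + 4 \cdot 4\right)\right)^{2} = -38766 + \left(-8 + \left(6 + 16 + 16\right)\right)^{2} = -38766 + \left(-8 + 38\right)^{2} = -38766 + 30^{2} = -38766 + 900 = -37866$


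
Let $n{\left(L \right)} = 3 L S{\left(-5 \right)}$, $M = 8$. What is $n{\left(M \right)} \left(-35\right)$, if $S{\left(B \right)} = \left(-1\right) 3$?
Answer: $2520$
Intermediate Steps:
$S{\left(B \right)} = -3$
$n{\left(L \right)} = - 9 L$ ($n{\left(L \right)} = 3 L \left(-3\right) = - 9 L$)
$n{\left(M \right)} \left(-35\right) = \left(-9\right) 8 \left(-35\right) = \left(-72\right) \left(-35\right) = 2520$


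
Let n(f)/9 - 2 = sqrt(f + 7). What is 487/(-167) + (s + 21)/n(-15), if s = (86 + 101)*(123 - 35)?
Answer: 2725361/9018 - 16477*I*sqrt(2)/54 ≈ 302.21 - 431.52*I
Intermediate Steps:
s = 16456 (s = 187*88 = 16456)
n(f) = 18 + 9*sqrt(7 + f) (n(f) = 18 + 9*sqrt(f + 7) = 18 + 9*sqrt(7 + f))
487/(-167) + (s + 21)/n(-15) = 487/(-167) + (16456 + 21)/(18 + 9*sqrt(7 - 15)) = 487*(-1/167) + 16477/(18 + 9*sqrt(-8)) = -487/167 + 16477/(18 + 9*(2*I*sqrt(2))) = -487/167 + 16477/(18 + 18*I*sqrt(2))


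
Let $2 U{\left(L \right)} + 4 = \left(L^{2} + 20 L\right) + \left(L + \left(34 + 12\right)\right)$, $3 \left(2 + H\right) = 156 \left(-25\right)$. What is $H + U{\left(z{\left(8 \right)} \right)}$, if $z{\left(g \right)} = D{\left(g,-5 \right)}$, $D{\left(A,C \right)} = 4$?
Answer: $-1231$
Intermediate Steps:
$z{\left(g \right)} = 4$
$H = -1302$ ($H = -2 + \frac{156 \left(-25\right)}{3} = -2 + \frac{1}{3} \left(-3900\right) = -2 - 1300 = -1302$)
$U{\left(L \right)} = 21 + \frac{L^{2}}{2} + \frac{21 L}{2}$ ($U{\left(L \right)} = -2 + \frac{\left(L^{2} + 20 L\right) + \left(L + \left(34 + 12\right)\right)}{2} = -2 + \frac{\left(L^{2} + 20 L\right) + \left(L + 46\right)}{2} = -2 + \frac{\left(L^{2} + 20 L\right) + \left(46 + L\right)}{2} = -2 + \frac{46 + L^{2} + 21 L}{2} = -2 + \left(23 + \frac{L^{2}}{2} + \frac{21 L}{2}\right) = 21 + \frac{L^{2}}{2} + \frac{21 L}{2}$)
$H + U{\left(z{\left(8 \right)} \right)} = -1302 + \left(21 + \frac{4^{2}}{2} + \frac{21}{2} \cdot 4\right) = -1302 + \left(21 + \frac{1}{2} \cdot 16 + 42\right) = -1302 + \left(21 + 8 + 42\right) = -1302 + 71 = -1231$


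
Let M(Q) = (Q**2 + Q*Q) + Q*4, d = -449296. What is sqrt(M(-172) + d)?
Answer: 12*I*sqrt(2714) ≈ 625.15*I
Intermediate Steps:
M(Q) = 2*Q**2 + 4*Q (M(Q) = (Q**2 + Q**2) + 4*Q = 2*Q**2 + 4*Q)
sqrt(M(-172) + d) = sqrt(2*(-172)*(2 - 172) - 449296) = sqrt(2*(-172)*(-170) - 449296) = sqrt(58480 - 449296) = sqrt(-390816) = 12*I*sqrt(2714)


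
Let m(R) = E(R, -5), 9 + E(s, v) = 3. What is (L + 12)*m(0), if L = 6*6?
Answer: -288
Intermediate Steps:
E(s, v) = -6 (E(s, v) = -9 + 3 = -6)
m(R) = -6
L = 36
(L + 12)*m(0) = (36 + 12)*(-6) = 48*(-6) = -288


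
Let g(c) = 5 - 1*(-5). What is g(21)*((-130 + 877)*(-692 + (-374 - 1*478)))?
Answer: -11533680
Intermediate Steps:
g(c) = 10 (g(c) = 5 + 5 = 10)
g(21)*((-130 + 877)*(-692 + (-374 - 1*478))) = 10*((-130 + 877)*(-692 + (-374 - 1*478))) = 10*(747*(-692 + (-374 - 478))) = 10*(747*(-692 - 852)) = 10*(747*(-1544)) = 10*(-1153368) = -11533680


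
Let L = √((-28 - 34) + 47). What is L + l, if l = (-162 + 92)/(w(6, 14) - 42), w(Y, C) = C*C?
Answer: -5/11 + I*√15 ≈ -0.45455 + 3.873*I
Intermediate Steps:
w(Y, C) = C²
L = I*√15 (L = √(-62 + 47) = √(-15) = I*√15 ≈ 3.873*I)
l = -5/11 (l = (-162 + 92)/(14² - 42) = -70/(196 - 42) = -70/154 = -70*1/154 = -5/11 ≈ -0.45455)
L + l = I*√15 - 5/11 = -5/11 + I*√15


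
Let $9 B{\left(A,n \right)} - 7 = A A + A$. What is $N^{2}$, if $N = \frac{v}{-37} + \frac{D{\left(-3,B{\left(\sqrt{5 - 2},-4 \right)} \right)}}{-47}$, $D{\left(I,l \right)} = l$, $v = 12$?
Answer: $\frac{29663023}{244953801} + \frac{10892 \sqrt{3}}{6620373} \approx 0.12395$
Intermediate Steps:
$B{\left(A,n \right)} = \frac{7}{9} + \frac{A}{9} + \frac{A^{2}}{9}$ ($B{\left(A,n \right)} = \frac{7}{9} + \frac{A A + A}{9} = \frac{7}{9} + \frac{A^{2} + A}{9} = \frac{7}{9} + \frac{A + A^{2}}{9} = \frac{7}{9} + \left(\frac{A}{9} + \frac{A^{2}}{9}\right) = \frac{7}{9} + \frac{A}{9} + \frac{A^{2}}{9}$)
$N = - \frac{5446}{15651} - \frac{\sqrt{3}}{423}$ ($N = \frac{12}{-37} + \frac{\frac{7}{9} + \frac{\sqrt{5 - 2}}{9} + \frac{\left(\sqrt{5 - 2}\right)^{2}}{9}}{-47} = 12 \left(- \frac{1}{37}\right) + \left(\frac{7}{9} + \frac{\sqrt{3}}{9} + \frac{\left(\sqrt{3}\right)^{2}}{9}\right) \left(- \frac{1}{47}\right) = - \frac{12}{37} + \left(\frac{7}{9} + \frac{\sqrt{3}}{9} + \frac{1}{9} \cdot 3\right) \left(- \frac{1}{47}\right) = - \frac{12}{37} + \left(\frac{7}{9} + \frac{\sqrt{3}}{9} + \frac{1}{3}\right) \left(- \frac{1}{47}\right) = - \frac{12}{37} + \left(\frac{10}{9} + \frac{\sqrt{3}}{9}\right) \left(- \frac{1}{47}\right) = - \frac{12}{37} - \left(\frac{10}{423} + \frac{\sqrt{3}}{423}\right) = - \frac{5446}{15651} - \frac{\sqrt{3}}{423} \approx -0.35206$)
$N^{2} = \left(- \frac{5446}{15651} - \frac{\sqrt{3}}{423}\right)^{2}$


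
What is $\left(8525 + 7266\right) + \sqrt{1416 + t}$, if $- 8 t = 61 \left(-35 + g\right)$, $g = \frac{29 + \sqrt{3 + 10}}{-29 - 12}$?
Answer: $15791 + \frac{\sqrt{45407664 + 5002 \sqrt{13}}}{164} \approx 15832.0$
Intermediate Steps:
$g = - \frac{29}{41} - \frac{\sqrt{13}}{41}$ ($g = \frac{29 + \sqrt{13}}{-41} = \left(29 + \sqrt{13}\right) \left(- \frac{1}{41}\right) = - \frac{29}{41} - \frac{\sqrt{13}}{41} \approx -0.79526$)
$t = \frac{11163}{41} + \frac{61 \sqrt{13}}{328}$ ($t = - \frac{61 \left(-35 - \left(\frac{29}{41} + \frac{\sqrt{13}}{41}\right)\right)}{8} = - \frac{61 \left(- \frac{1464}{41} - \frac{\sqrt{13}}{41}\right)}{8} = - \frac{- \frac{89304}{41} - \frac{61 \sqrt{13}}{41}}{8} = \frac{11163}{41} + \frac{61 \sqrt{13}}{328} \approx 272.94$)
$\left(8525 + 7266\right) + \sqrt{1416 + t} = \left(8525 + 7266\right) + \sqrt{1416 + \left(\frac{11163}{41} + \frac{61 \sqrt{13}}{328}\right)} = 15791 + \sqrt{\frac{69219}{41} + \frac{61 \sqrt{13}}{328}}$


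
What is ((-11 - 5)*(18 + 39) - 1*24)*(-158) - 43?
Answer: 147845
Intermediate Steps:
((-11 - 5)*(18 + 39) - 1*24)*(-158) - 43 = (-16*57 - 24)*(-158) - 43 = (-912 - 24)*(-158) - 43 = -936*(-158) - 43 = 147888 - 43 = 147845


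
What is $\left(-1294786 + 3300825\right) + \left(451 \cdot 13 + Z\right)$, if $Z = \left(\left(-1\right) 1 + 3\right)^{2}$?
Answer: $2011906$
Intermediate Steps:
$Z = 4$ ($Z = \left(-1 + 3\right)^{2} = 2^{2} = 4$)
$\left(-1294786 + 3300825\right) + \left(451 \cdot 13 + Z\right) = \left(-1294786 + 3300825\right) + \left(451 \cdot 13 + 4\right) = 2006039 + \left(5863 + 4\right) = 2006039 + 5867 = 2011906$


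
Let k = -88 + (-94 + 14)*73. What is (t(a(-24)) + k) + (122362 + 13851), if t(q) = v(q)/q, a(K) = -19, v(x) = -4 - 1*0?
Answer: 2475419/19 ≈ 1.3029e+5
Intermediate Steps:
v(x) = -4 (v(x) = -4 + 0 = -4)
t(q) = -4/q
k = -5928 (k = -88 - 80*73 = -88 - 5840 = -5928)
(t(a(-24)) + k) + (122362 + 13851) = (-4/(-19) - 5928) + (122362 + 13851) = (-4*(-1/19) - 5928) + 136213 = (4/19 - 5928) + 136213 = -112628/19 + 136213 = 2475419/19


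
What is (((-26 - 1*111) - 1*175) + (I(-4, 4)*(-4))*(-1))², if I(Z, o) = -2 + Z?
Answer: 112896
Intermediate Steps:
(((-26 - 1*111) - 1*175) + (I(-4, 4)*(-4))*(-1))² = (((-26 - 1*111) - 1*175) + ((-2 - 4)*(-4))*(-1))² = (((-26 - 111) - 175) - 6*(-4)*(-1))² = ((-137 - 175) + 24*(-1))² = (-312 - 24)² = (-336)² = 112896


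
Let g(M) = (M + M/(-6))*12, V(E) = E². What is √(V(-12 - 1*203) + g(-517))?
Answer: √41055 ≈ 202.62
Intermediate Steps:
g(M) = 10*M (g(M) = (M + M*(-⅙))*12 = (M - M/6)*12 = (5*M/6)*12 = 10*M)
√(V(-12 - 1*203) + g(-517)) = √((-12 - 1*203)² + 10*(-517)) = √((-12 - 203)² - 5170) = √((-215)² - 5170) = √(46225 - 5170) = √41055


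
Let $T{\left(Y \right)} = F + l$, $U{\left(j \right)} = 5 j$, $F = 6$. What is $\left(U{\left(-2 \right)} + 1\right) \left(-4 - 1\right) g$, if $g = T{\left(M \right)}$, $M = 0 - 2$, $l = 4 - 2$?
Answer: $360$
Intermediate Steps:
$l = 2$
$M = -2$ ($M = 0 - 2 = -2$)
$T{\left(Y \right)} = 8$ ($T{\left(Y \right)} = 6 + 2 = 8$)
$g = 8$
$\left(U{\left(-2 \right)} + 1\right) \left(-4 - 1\right) g = \left(5 \left(-2\right) + 1\right) \left(-4 - 1\right) 8 = \left(-10 + 1\right) \left(\left(-5\right) 8\right) = \left(-9\right) \left(-40\right) = 360$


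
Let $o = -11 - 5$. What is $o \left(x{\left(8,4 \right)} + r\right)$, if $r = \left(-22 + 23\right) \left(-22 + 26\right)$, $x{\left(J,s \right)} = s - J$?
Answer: $0$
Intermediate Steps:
$o = -16$
$r = 4$ ($r = 1 \cdot 4 = 4$)
$o \left(x{\left(8,4 \right)} + r\right) = - 16 \left(\left(4 - 8\right) + 4\right) = - 16 \left(-4 + 4\right) = \left(-16\right) 0 = 0$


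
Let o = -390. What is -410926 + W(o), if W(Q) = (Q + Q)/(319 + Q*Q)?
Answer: -62632930774/152419 ≈ -4.1093e+5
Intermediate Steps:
W(Q) = 2*Q/(319 + Q²) (W(Q) = (2*Q)/(319 + Q²) = 2*Q/(319 + Q²))
-410926 + W(o) = -410926 + 2*(-390)/(319 + (-390)²) = -410926 + 2*(-390)/(319 + 152100) = -410926 + 2*(-390)/152419 = -410926 + 2*(-390)*(1/152419) = -410926 - 780/152419 = -62632930774/152419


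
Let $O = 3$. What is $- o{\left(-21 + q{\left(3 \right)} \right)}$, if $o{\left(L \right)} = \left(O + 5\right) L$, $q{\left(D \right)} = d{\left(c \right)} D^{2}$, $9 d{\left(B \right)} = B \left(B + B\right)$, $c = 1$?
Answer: $152$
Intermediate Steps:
$d{\left(B \right)} = \frac{2 B^{2}}{9}$ ($d{\left(B \right)} = \frac{B \left(B + B\right)}{9} = \frac{B 2 B}{9} = \frac{2 B^{2}}{9}$)
$q{\left(D \right)} = \frac{2 D^{2}}{9}$ ($q{\left(D \right)} = \frac{2 \cdot 1^{2}}{9} D^{2} = \frac{2}{9} \cdot 1 D^{2} = \frac{2 D^{2}}{9}$)
$o{\left(L \right)} = 8 L$ ($o{\left(L \right)} = \left(3 + 5\right) L = 8 L$)
$- o{\left(-21 + q{\left(3 \right)} \right)} = - 8 \left(-21 + \frac{2 \cdot 3^{2}}{9}\right) = - 8 \left(-21 + \frac{2}{9} \cdot 9\right) = - 8 \left(-21 + 2\right) = - 8 \left(-19\right) = \left(-1\right) \left(-152\right) = 152$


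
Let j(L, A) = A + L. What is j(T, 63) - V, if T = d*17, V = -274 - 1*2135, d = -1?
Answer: 2455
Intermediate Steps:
V = -2409 (V = -274 - 2135 = -2409)
T = -17 (T = -1*17 = -17)
j(T, 63) - V = (63 - 17) - 1*(-2409) = 46 + 2409 = 2455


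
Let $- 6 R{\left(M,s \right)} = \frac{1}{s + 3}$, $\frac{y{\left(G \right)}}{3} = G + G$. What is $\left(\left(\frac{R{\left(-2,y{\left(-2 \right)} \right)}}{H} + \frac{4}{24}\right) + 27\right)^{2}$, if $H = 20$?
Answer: $\frac{860894281}{1166400} \approx 738.08$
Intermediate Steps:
$y{\left(G \right)} = 6 G$ ($y{\left(G \right)} = 3 \left(G + G\right) = 3 \cdot 2 G = 6 G$)
$R{\left(M,s \right)} = - \frac{1}{6 \left(3 + s\right)}$ ($R{\left(M,s \right)} = - \frac{1}{6 \left(s + 3\right)} = - \frac{1}{6 \left(3 + s\right)}$)
$\left(\left(\frac{R{\left(-2,y{\left(-2 \right)} \right)}}{H} + \frac{4}{24}\right) + 27\right)^{2} = \left(\left(\frac{\left(-1\right) \frac{1}{18 + 6 \cdot 6 \left(-2\right)}}{20} + \frac{4}{24}\right) + 27\right)^{2} = \left(\left(- \frac{1}{18 + 6 \left(-12\right)} \frac{1}{20} + 4 \cdot \frac{1}{24}\right) + 27\right)^{2} = \left(\left(- \frac{1}{18 - 72} \cdot \frac{1}{20} + \frac{1}{6}\right) + 27\right)^{2} = \left(\left(- \frac{1}{-54} \cdot \frac{1}{20} + \frac{1}{6}\right) + 27\right)^{2} = \left(\left(\left(-1\right) \left(- \frac{1}{54}\right) \frac{1}{20} + \frac{1}{6}\right) + 27\right)^{2} = \left(\left(\frac{1}{54} \cdot \frac{1}{20} + \frac{1}{6}\right) + 27\right)^{2} = \left(\left(\frac{1}{1080} + \frac{1}{6}\right) + 27\right)^{2} = \left(\frac{181}{1080} + 27\right)^{2} = \left(\frac{29341}{1080}\right)^{2} = \frac{860894281}{1166400}$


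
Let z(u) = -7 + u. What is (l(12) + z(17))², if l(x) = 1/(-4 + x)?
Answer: 6561/64 ≈ 102.52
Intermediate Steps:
(l(12) + z(17))² = (1/(-4 + 12) + (-7 + 17))² = (1/8 + 10)² = (⅛ + 10)² = (81/8)² = 6561/64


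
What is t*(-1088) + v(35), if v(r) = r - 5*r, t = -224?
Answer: 243572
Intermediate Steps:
v(r) = -4*r
t*(-1088) + v(35) = -224*(-1088) - 4*35 = 243712 - 140 = 243572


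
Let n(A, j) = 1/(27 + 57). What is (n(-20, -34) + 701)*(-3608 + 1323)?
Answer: -134552225/84 ≈ -1.6018e+6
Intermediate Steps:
n(A, j) = 1/84
(n(-20, -34) + 701)*(-3608 + 1323) = (1/84 + 701)*(-3608 + 1323) = (58885/84)*(-2285) = -134552225/84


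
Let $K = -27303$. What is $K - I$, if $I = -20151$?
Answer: $-7152$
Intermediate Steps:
$K - I = -27303 - -20151 = -27303 + 20151 = -7152$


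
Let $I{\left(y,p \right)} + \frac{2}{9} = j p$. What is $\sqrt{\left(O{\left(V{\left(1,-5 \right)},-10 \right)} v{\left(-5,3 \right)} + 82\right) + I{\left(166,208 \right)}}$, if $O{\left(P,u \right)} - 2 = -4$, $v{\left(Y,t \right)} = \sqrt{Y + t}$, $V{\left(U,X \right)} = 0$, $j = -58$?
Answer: $\frac{\sqrt{-107840 - 18 i \sqrt{2}}}{3} \approx 0.01292 - 109.46 i$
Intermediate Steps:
$I{\left(y,p \right)} = - \frac{2}{9} - 58 p$
$O{\left(P,u \right)} = -2$ ($O{\left(P,u \right)} = 2 - 4 = -2$)
$\sqrt{\left(O{\left(V{\left(1,-5 \right)},-10 \right)} v{\left(-5,3 \right)} + 82\right) + I{\left(166,208 \right)}} = \sqrt{\left(- 2 \sqrt{-5 + 3} + 82\right) - \frac{108578}{9}} = \sqrt{\left(- 2 \sqrt{-2} + 82\right) - \frac{108578}{9}} = \sqrt{\left(- 2 i \sqrt{2} + 82\right) - \frac{108578}{9}} = \sqrt{\left(82 - 2 i \sqrt{2}\right) - \frac{108578}{9}} = \sqrt{- \frac{107840}{9} - 2 i \sqrt{2}}$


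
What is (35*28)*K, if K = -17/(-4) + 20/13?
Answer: 73745/13 ≈ 5672.7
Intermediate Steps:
K = 301/52 (K = -17*(-¼) + 20*(1/13) = 17/4 + 20/13 = 301/52 ≈ 5.7885)
(35*28)*K = (35*28)*(301/52) = 980*(301/52) = 73745/13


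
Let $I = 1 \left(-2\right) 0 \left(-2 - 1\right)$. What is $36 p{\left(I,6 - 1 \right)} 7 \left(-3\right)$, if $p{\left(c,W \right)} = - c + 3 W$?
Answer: $-11340$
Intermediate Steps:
$I = 0$ ($I = \left(-2\right) 0 \left(-3\right) = 0 \left(-3\right) = 0$)
$36 p{\left(I,6 - 1 \right)} 7 \left(-3\right) = 36 \left(\left(-1\right) 0 + 3 \left(6 - 1\right)\right) 7 \left(-3\right) = 36 \left(0 + 3 \left(6 - 1\right)\right) \left(-21\right) = 36 \left(0 + 3 \cdot 5\right) \left(-21\right) = 36 \left(0 + 15\right) \left(-21\right) = 36 \cdot 15 \left(-21\right) = 540 \left(-21\right) = -11340$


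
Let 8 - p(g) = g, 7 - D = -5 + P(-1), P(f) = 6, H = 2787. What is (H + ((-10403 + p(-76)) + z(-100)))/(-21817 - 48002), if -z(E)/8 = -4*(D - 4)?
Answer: 7468/69819 ≈ 0.10696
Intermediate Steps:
D = 6 (D = 7 - (-5 + 6) = 7 - 1*1 = 7 - 1 = 6)
p(g) = 8 - g
z(E) = 64 (z(E) = -(-32)*(6 - 4) = -(-32)*2 = -8*(-8) = 64)
(H + ((-10403 + p(-76)) + z(-100)))/(-21817 - 48002) = (2787 + ((-10403 + (8 - 1*(-76))) + 64))/(-21817 - 48002) = (2787 + ((-10403 + (8 + 76)) + 64))/(-69819) = (2787 + ((-10403 + 84) + 64))*(-1/69819) = (2787 + (-10319 + 64))*(-1/69819) = (2787 - 10255)*(-1/69819) = -7468*(-1/69819) = 7468/69819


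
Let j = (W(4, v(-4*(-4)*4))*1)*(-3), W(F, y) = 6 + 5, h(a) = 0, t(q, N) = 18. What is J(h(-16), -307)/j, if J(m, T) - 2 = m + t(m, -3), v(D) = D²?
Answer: -20/33 ≈ -0.60606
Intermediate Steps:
W(F, y) = 11
J(m, T) = 20 + m (J(m, T) = 2 + (m + 18) = 2 + (18 + m) = 20 + m)
j = -33 (j = (11*1)*(-3) = 11*(-3) = -33)
J(h(-16), -307)/j = (20 + 0)/(-33) = 20*(-1/33) = -20/33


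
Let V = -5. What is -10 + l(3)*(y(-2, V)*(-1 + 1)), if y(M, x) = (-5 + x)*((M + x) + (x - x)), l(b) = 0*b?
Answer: -10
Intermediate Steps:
l(b) = 0
y(M, x) = (-5 + x)*(M + x) (y(M, x) = (-5 + x)*((M + x) + 0) = (-5 + x)*(M + x))
-10 + l(3)*(y(-2, V)*(-1 + 1)) = -10 + 0*(((-5)**2 - 5*(-2) - 5*(-5) - 2*(-5))*(-1 + 1)) = -10 + 0*((25 + 10 + 25 + 10)*0) = -10 + 0*(70*0) = -10 + 0*0 = -10 + 0 = -10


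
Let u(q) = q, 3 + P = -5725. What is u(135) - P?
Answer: 5863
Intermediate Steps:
P = -5728 (P = -3 - 5725 = -5728)
u(135) - P = 135 - 1*(-5728) = 135 + 5728 = 5863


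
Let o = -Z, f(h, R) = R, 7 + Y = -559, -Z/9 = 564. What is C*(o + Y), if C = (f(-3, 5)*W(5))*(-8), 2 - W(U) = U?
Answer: 541200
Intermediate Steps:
Z = -5076 (Z = -9*564 = -5076)
Y = -566 (Y = -7 - 559 = -566)
W(U) = 2 - U
o = 5076 (o = -1*(-5076) = 5076)
C = 120 (C = (5*(2 - 1*5))*(-8) = (5*(2 - 5))*(-8) = (5*(-3))*(-8) = -15*(-8) = 120)
C*(o + Y) = 120*(5076 - 566) = 120*4510 = 541200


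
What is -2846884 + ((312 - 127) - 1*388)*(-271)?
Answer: -2791871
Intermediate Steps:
-2846884 + ((312 - 127) - 1*388)*(-271) = -2846884 + (185 - 388)*(-271) = -2846884 - 203*(-271) = -2846884 + 55013 = -2791871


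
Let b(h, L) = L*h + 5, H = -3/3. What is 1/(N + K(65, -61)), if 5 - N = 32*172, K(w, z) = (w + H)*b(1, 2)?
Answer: -1/5051 ≈ -0.00019798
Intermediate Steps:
H = -1 (H = -3*⅓ = -1)
b(h, L) = 5 + L*h
K(w, z) = -7 + 7*w (K(w, z) = (w - 1)*(5 + 2*1) = (-1 + w)*(5 + 2) = (-1 + w)*7 = -7 + 7*w)
N = -5499 (N = 5 - 32*172 = 5 - 1*5504 = 5 - 5504 = -5499)
1/(N + K(65, -61)) = 1/(-5499 + (-7 + 7*65)) = 1/(-5499 + (-7 + 455)) = 1/(-5499 + 448) = 1/(-5051) = -1/5051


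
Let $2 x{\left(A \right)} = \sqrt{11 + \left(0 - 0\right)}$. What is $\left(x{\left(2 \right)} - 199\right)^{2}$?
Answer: $\frac{\left(398 - \sqrt{11}\right)^{2}}{4} \approx 38944.0$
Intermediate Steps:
$x{\left(A \right)} = \frac{\sqrt{11}}{2}$ ($x{\left(A \right)} = \frac{\sqrt{11 + \left(0 - 0\right)}}{2} = \frac{\sqrt{11 + \left(0 + 0\right)}}{2} = \frac{\sqrt{11 + 0}}{2} = \frac{\sqrt{11}}{2}$)
$\left(x{\left(2 \right)} - 199\right)^{2} = \left(\frac{\sqrt{11}}{2} - 199\right)^{2} = \left(-199 + \frac{\sqrt{11}}{2}\right)^{2}$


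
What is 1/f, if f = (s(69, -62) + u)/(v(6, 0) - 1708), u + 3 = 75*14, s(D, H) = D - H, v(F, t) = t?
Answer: -854/589 ≈ -1.4499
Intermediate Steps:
u = 1047 (u = -3 + 75*14 = -3 + 1050 = 1047)
f = -589/854 (f = ((69 - 1*(-62)) + 1047)/(0 - 1708) = ((69 + 62) + 1047)/(-1708) = (131 + 1047)*(-1/1708) = 1178*(-1/1708) = -589/854 ≈ -0.68970)
1/f = 1/(-589/854) = -854/589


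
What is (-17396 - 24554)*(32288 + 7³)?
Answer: -1368870450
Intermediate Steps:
(-17396 - 24554)*(32288 + 7³) = -41950*(32288 + 343) = -41950*32631 = -1368870450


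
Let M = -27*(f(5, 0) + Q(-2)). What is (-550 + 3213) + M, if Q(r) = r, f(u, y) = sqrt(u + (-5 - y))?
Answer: 2717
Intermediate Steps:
f(u, y) = sqrt(-5 + u - y)
M = 54 (M = -27*(sqrt(-5 + 5 - 1*0) - 2) = -27*(sqrt(-5 + 5 + 0) - 2) = -27*(sqrt(0) - 2) = -27*(0 - 2) = -27*(-2) = 54)
(-550 + 3213) + M = (-550 + 3213) + 54 = 2663 + 54 = 2717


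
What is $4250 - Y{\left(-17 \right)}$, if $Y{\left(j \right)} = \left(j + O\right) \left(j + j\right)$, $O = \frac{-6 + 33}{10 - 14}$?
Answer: $\frac{6885}{2} \approx 3442.5$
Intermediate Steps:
$O = - \frac{27}{4}$ ($O = \frac{27}{-4} = 27 \left(- \frac{1}{4}\right) = - \frac{27}{4} \approx -6.75$)
$Y{\left(j \right)} = 2 j \left(- \frac{27}{4} + j\right)$ ($Y{\left(j \right)} = \left(j - \frac{27}{4}\right) \left(j + j\right) = \left(- \frac{27}{4} + j\right) 2 j = 2 j \left(- \frac{27}{4} + j\right)$)
$4250 - Y{\left(-17 \right)} = 4250 - \frac{1}{2} \left(-17\right) \left(-27 + 4 \left(-17\right)\right) = 4250 - \frac{1}{2} \left(-17\right) \left(-27 - 68\right) = 4250 - \frac{1}{2} \left(-17\right) \left(-95\right) = 4250 - \frac{1615}{2} = \frac{6885}{2}$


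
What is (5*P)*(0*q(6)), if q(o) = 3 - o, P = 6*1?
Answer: 0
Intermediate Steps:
P = 6
(5*P)*(0*q(6)) = (5*6)*(0*(3 - 1*6)) = 30*(0*(3 - 6)) = 30*(0*(-3)) = 30*0 = 0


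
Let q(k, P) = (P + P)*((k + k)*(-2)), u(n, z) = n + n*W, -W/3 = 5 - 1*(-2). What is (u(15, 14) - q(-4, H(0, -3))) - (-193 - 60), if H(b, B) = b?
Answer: -47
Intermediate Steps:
W = -21 (W = -3*(5 - 1*(-2)) = -3*(5 + 2) = -3*7 = -21)
u(n, z) = -20*n (u(n, z) = n + n*(-21) = n - 21*n = -20*n)
q(k, P) = -8*P*k (q(k, P) = (2*P)*((2*k)*(-2)) = (2*P)*(-4*k) = -8*P*k)
(u(15, 14) - q(-4, H(0, -3))) - (-193 - 60) = (-20*15 - (-8)*0*(-4)) - (-193 - 60) = (-300 - 1*0) - 1*(-253) = (-300 + 0) + 253 = -300 + 253 = -47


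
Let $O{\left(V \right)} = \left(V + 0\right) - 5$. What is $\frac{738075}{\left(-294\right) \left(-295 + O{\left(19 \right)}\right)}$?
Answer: $\frac{246025}{27538} \approx 8.934$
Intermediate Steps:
$O{\left(V \right)} = -5 + V$ ($O{\left(V \right)} = V - 5 = -5 + V$)
$\frac{738075}{\left(-294\right) \left(-295 + O{\left(19 \right)}\right)} = \frac{738075}{\left(-294\right) \left(-295 + \left(-5 + 19\right)\right)} = \frac{738075}{\left(-294\right) \left(-295 + 14\right)} = \frac{738075}{\left(-294\right) \left(-281\right)} = \frac{738075}{82614} = 738075 \cdot \frac{1}{82614} = \frac{246025}{27538}$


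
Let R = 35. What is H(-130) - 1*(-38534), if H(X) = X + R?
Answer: 38439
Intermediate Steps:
H(X) = 35 + X (H(X) = X + 35 = 35 + X)
H(-130) - 1*(-38534) = (35 - 130) - 1*(-38534) = -95 + 38534 = 38439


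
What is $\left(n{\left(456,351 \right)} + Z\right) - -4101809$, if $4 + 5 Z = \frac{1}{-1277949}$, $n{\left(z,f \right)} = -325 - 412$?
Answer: $\frac{26204799194843}{6389745} \approx 4.1011 \cdot 10^{6}$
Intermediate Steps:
$n{\left(z,f \right)} = -737$ ($n{\left(z,f \right)} = -325 - 412 = -737$)
$Z = - \frac{5111797}{6389745}$ ($Z = - \frac{4}{5} + \frac{1}{5 \left(-1277949\right)} = - \frac{4}{5} + \frac{1}{5} \left(- \frac{1}{1277949}\right) = - \frac{4}{5} - \frac{1}{6389745} = - \frac{5111797}{6389745} \approx -0.8$)
$\left(n{\left(456,351 \right)} + Z\right) - -4101809 = \left(-737 - \frac{5111797}{6389745}\right) - -4101809 = - \frac{4714353862}{6389745} + 4101809 = \frac{26204799194843}{6389745}$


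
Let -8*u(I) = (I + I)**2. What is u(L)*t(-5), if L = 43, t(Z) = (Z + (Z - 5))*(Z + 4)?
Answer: -27735/2 ≈ -13868.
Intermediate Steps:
t(Z) = (-5 + 2*Z)*(4 + Z) (t(Z) = (Z + (-5 + Z))*(4 + Z) = (-5 + 2*Z)*(4 + Z))
u(I) = -I**2/2 (u(I) = -(I + I)**2/8 = -4*I**2/8 = -I**2/2)
u(L)*t(-5) = (-1/2*43**2)*(-20 + 2*(-5)**2 + 3*(-5)) = (-1/2*1849)*(-20 + 2*25 - 15) = -1849*(-20 + 50 - 15)/2 = -1849/2*15 = -27735/2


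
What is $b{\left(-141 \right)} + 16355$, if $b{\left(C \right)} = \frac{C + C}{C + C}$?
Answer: $16356$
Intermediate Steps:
$b{\left(C \right)} = 1$ ($b{\left(C \right)} = \frac{2 C}{2 C} = 2 C \frac{1}{2 C} = 1$)
$b{\left(-141 \right)} + 16355 = 1 + 16355 = 16356$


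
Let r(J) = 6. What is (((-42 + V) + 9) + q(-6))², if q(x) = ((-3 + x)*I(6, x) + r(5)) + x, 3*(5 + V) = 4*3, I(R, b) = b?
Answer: 400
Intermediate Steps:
V = -1 (V = -5 + (4*3)/3 = -5 + (⅓)*12 = -5 + 4 = -1)
q(x) = 6 + x + x*(-3 + x) (q(x) = ((-3 + x)*x + 6) + x = (x*(-3 + x) + 6) + x = (6 + x*(-3 + x)) + x = 6 + x + x*(-3 + x))
(((-42 + V) + 9) + q(-6))² = (((-42 - 1) + 9) + (6 + (-6)² - 2*(-6)))² = ((-43 + 9) + (6 + 36 + 12))² = (-34 + 54)² = 20² = 400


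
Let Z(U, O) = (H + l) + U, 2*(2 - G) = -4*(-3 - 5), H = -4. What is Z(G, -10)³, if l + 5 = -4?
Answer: -19683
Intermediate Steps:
l = -9 (l = -5 - 4 = -9)
G = -14 (G = 2 - (-2)*(-3 - 5) = 2 - (-2)*(-8) = 2 - ½*32 = 2 - 16 = -14)
Z(U, O) = -13 + U (Z(U, O) = (-4 - 9) + U = -13 + U)
Z(G, -10)³ = (-13 - 14)³ = (-27)³ = -19683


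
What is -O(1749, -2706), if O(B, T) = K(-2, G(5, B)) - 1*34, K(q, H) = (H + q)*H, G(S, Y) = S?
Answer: 19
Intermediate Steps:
K(q, H) = H*(H + q)
O(B, T) = -19 (O(B, T) = 5*(5 - 2) - 1*34 = 5*3 - 34 = 15 - 34 = -19)
-O(1749, -2706) = -1*(-19) = 19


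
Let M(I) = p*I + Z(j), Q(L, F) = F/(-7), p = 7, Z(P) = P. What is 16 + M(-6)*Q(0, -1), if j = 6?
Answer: 76/7 ≈ 10.857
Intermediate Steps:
Q(L, F) = -F/7 (Q(L, F) = F*(-1/7) = -F/7)
M(I) = 6 + 7*I (M(I) = 7*I + 6 = 6 + 7*I)
16 + M(-6)*Q(0, -1) = 16 + (6 + 7*(-6))*(-1/7*(-1)) = 16 + (6 - 42)*(1/7) = 16 - 36*1/7 = 16 - 36/7 = 76/7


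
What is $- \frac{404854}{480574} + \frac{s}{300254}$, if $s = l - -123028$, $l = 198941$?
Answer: $\frac{16585448645}{72147132898} \approx 0.22988$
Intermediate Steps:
$s = 321969$ ($s = 198941 - -123028 = 198941 + 123028 = 321969$)
$- \frac{404854}{480574} + \frac{s}{300254} = - \frac{404854}{480574} + \frac{321969}{300254} = \left(-404854\right) \frac{1}{480574} + 321969 \cdot \frac{1}{300254} = - \frac{202427}{240287} + \frac{321969}{300254} = \frac{16585448645}{72147132898}$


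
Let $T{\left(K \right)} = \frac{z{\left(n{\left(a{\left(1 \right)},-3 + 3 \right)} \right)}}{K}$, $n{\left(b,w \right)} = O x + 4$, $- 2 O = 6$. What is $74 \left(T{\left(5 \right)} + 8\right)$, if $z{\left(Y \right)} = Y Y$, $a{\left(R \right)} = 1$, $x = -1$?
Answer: $\frac{6586}{5} \approx 1317.2$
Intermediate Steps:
$O = -3$ ($O = \left(- \frac{1}{2}\right) 6 = -3$)
$n{\left(b,w \right)} = 7$ ($n{\left(b,w \right)} = \left(-3\right) \left(-1\right) + 4 = 3 + 4 = 7$)
$z{\left(Y \right)} = Y^{2}$
$T{\left(K \right)} = \frac{49}{K}$ ($T{\left(K \right)} = \frac{7^{2}}{K} = \frac{49}{K}$)
$74 \left(T{\left(5 \right)} + 8\right) = 74 \left(\frac{49}{5} + 8\right) = 74 \cdot \frac{89}{5} = \frac{6586}{5}$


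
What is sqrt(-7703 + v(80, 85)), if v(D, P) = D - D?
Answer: I*sqrt(7703) ≈ 87.767*I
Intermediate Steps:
v(D, P) = 0
sqrt(-7703 + v(80, 85)) = sqrt(-7703 + 0) = sqrt(-7703) = I*sqrt(7703)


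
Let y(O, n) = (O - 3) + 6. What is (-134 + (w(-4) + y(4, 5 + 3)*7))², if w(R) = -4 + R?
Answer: 8649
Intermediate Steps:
y(O, n) = 3 + O (y(O, n) = (-3 + O) + 6 = 3 + O)
(-134 + (w(-4) + y(4, 5 + 3)*7))² = (-134 + ((-4 - 4) + (3 + 4)*7))² = (-134 + (-8 + 7*7))² = (-134 + (-8 + 49))² = (-134 + 41)² = (-93)² = 8649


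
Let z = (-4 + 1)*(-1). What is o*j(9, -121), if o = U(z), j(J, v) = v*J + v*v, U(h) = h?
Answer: 40656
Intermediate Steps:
z = 3 (z = -3*(-1) = 3)
j(J, v) = v² + J*v (j(J, v) = J*v + v² = v² + J*v)
o = 3
o*j(9, -121) = 3*(-121*(9 - 121)) = 3*(-121*(-112)) = 3*13552 = 40656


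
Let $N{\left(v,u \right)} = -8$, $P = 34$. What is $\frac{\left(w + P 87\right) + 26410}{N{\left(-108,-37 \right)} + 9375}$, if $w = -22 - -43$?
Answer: $\frac{29389}{9367} \approx 3.1375$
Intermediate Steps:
$w = 21$ ($w = -22 + 43 = 21$)
$\frac{\left(w + P 87\right) + 26410}{N{\left(-108,-37 \right)} + 9375} = \frac{\left(21 + 34 \cdot 87\right) + 26410}{-8 + 9375} = \frac{\left(21 + 2958\right) + 26410}{9367} = \left(2979 + 26410\right) \frac{1}{9367} = 29389 \cdot \frac{1}{9367} = \frac{29389}{9367}$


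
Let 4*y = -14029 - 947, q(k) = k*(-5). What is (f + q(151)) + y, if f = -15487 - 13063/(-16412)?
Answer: -327997169/16412 ≈ -19985.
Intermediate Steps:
q(k) = -5*k
y = -3744 (y = (-14029 - 947)/4 = (¼)*(-14976) = -3744)
f = -254159581/16412 (f = -15487 - 13063*(-1/16412) = -15487 + 13063/16412 = -254159581/16412 ≈ -15486.)
(f + q(151)) + y = (-254159581/16412 - 5*151) - 3744 = (-254159581/16412 - 755) - 3744 = -266550641/16412 - 3744 = -327997169/16412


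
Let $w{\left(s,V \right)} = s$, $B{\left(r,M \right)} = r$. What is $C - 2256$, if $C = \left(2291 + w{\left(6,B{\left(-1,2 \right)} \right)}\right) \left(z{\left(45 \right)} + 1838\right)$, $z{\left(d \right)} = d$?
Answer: $4322995$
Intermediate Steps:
$C = 4325251$ ($C = \left(2291 + 6\right) \left(45 + 1838\right) = 2297 \cdot 1883 = 4325251$)
$C - 2256 = 4325251 - 2256 = 4322995$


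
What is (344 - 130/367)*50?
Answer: 6305900/367 ≈ 17182.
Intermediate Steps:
(344 - 130/367)*50 = (126118/367)*50 = 6305900/367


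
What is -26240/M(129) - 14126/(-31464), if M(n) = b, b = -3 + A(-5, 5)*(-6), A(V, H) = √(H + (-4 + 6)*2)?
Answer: 137652001/110124 ≈ 1250.0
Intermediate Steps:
A(V, H) = √(4 + H) (A(V, H) = √(H + 2*2) = √(H + 4) = √(4 + H))
b = -21 (b = -3 + √(4 + 5)*(-6) = -3 + √9*(-6) = -3 + 3*(-6) = -3 - 18 = -21)
M(n) = -21
-26240/M(129) - 14126/(-31464) = -26240/(-21) - 14126/(-31464) = -26240*(-1/21) - 14126*(-1/31464) = 26240/21 + 7063/15732 = 137652001/110124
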